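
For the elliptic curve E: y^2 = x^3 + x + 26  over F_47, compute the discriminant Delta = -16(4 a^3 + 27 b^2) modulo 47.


4 a^3 + 27 b^2 = 4*1^3 + 27*26^2 = 4 + 18252 = 18256
Delta = -16 * (18256) = -292096
Delta mod 47 = 9

Delta = 9 (mod 47)


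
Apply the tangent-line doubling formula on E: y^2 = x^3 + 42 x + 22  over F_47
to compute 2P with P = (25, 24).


Doubling: s = (3 x1^2 + a) / (2 y1)
s = (3*25^2 + 42) / (2*24) mod 47 = 37
x3 = s^2 - 2 x1 mod 47 = 37^2 - 2*25 = 3
y3 = s (x1 - x3) - y1 mod 47 = 37 * (25 - 3) - 24 = 38

2P = (3, 38)


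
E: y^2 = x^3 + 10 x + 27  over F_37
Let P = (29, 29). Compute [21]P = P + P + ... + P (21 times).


k = 21 = 10101_2 (binary, LSB first: 10101)
Double-and-add from P = (29, 29):
  bit 0 = 1: acc = O + (29, 29) = (29, 29)
  bit 1 = 0: acc unchanged = (29, 29)
  bit 2 = 1: acc = (29, 29) + (36, 4) = (21, 27)
  bit 3 = 0: acc unchanged = (21, 27)
  bit 4 = 1: acc = (21, 27) + (31, 11) = (29, 8)

21P = (29, 8)


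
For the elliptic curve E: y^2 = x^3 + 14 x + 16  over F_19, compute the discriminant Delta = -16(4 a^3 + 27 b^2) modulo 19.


4 a^3 + 27 b^2 = 4*14^3 + 27*16^2 = 10976 + 6912 = 17888
Delta = -16 * (17888) = -286208
Delta mod 19 = 8

Delta = 8 (mod 19)


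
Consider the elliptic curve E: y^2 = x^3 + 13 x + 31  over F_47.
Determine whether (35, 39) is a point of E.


Check whether y^2 = x^3 + 13 x + 31 (mod 47) for (x, y) = (35, 39).
LHS: y^2 = 39^2 mod 47 = 17
RHS: x^3 + 13 x + 31 = 35^3 + 13*35 + 31 mod 47 = 27
LHS != RHS

No, not on the curve


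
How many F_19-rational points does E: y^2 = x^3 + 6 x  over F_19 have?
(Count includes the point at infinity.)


For each x in F_19, count y with y^2 = x^3 + 6 x + 0 mod 19:
  x = 0: RHS = 0, y in [0]  -> 1 point(s)
  x = 1: RHS = 7, y in [8, 11]  -> 2 point(s)
  x = 2: RHS = 1, y in [1, 18]  -> 2 point(s)
  x = 3: RHS = 7, y in [8, 11]  -> 2 point(s)
  x = 6: RHS = 5, y in [9, 10]  -> 2 point(s)
  x = 7: RHS = 5, y in [9, 10]  -> 2 point(s)
  x = 8: RHS = 9, y in [3, 16]  -> 2 point(s)
  x = 9: RHS = 4, y in [2, 17]  -> 2 point(s)
  x = 14: RHS = 16, y in [4, 15]  -> 2 point(s)
  x = 15: RHS = 7, y in [8, 11]  -> 2 point(s)
Affine points: 19. Add the point at infinity: total = 20.

#E(F_19) = 20


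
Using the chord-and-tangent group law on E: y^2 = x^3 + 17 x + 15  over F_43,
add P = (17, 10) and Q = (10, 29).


P != Q, so use the chord formula.
s = (y2 - y1) / (x2 - x1) = (19) / (36) mod 43 = 28
x3 = s^2 - x1 - x2 mod 43 = 28^2 - 17 - 10 = 26
y3 = s (x1 - x3) - y1 mod 43 = 28 * (17 - 26) - 10 = 39

P + Q = (26, 39)


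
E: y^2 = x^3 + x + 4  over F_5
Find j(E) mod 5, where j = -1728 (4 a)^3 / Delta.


Delta = -16(4 a^3 + 27 b^2) mod 5 = 4
-1728 * (4 a)^3 = -1728 * (4*1)^3 mod 5 = 3
j = 3 * 4^(-1) mod 5 = 2

j = 2 (mod 5)


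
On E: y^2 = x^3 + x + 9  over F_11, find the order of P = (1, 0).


Compute successive multiples of P until we hit O:
  1P = (1, 0)
  2P = O

ord(P) = 2


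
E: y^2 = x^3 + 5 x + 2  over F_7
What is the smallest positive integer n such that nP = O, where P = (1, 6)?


Compute successive multiples of P until we hit O:
  1P = (1, 6)
  2P = (0, 4)
  3P = (3, 4)
  4P = (4, 4)
  5P = (4, 3)
  6P = (3, 3)
  7P = (0, 3)
  8P = (1, 1)
  ... (continuing to 9P)
  9P = O

ord(P) = 9


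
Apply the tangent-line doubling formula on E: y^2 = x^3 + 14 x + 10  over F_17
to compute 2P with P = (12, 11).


Doubling: s = (3 x1^2 + a) / (2 y1)
s = (3*12^2 + 14) / (2*11) mod 17 = 11
x3 = s^2 - 2 x1 mod 17 = 11^2 - 2*12 = 12
y3 = s (x1 - x3) - y1 mod 17 = 11 * (12 - 12) - 11 = 6

2P = (12, 6)


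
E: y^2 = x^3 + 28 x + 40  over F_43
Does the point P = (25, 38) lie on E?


Check whether y^2 = x^3 + 28 x + 40 (mod 43) for (x, y) = (25, 38).
LHS: y^2 = 38^2 mod 43 = 25
RHS: x^3 + 28 x + 40 = 25^3 + 28*25 + 40 mod 43 = 25
LHS = RHS

Yes, on the curve


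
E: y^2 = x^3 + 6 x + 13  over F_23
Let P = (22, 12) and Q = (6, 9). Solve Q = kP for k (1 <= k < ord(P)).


Enumerate multiples of P until we hit Q = (6, 9):
  1P = (22, 12)
  2P = (14, 14)
  3P = (0, 17)
  4P = (3, 14)
  5P = (4, 20)
  6P = (6, 9)
Match found at i = 6.

k = 6


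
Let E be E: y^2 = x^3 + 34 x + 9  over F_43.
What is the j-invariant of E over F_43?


Delta = -16(4 a^3 + 27 b^2) mod 43 = 11
-1728 * (4 a)^3 = -1728 * (4*34)^3 mod 43 = 8
j = 8 * 11^(-1) mod 43 = 32

j = 32 (mod 43)


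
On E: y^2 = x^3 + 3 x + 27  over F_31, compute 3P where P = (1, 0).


k = 3 = 11_2 (binary, LSB first: 11)
Double-and-add from P = (1, 0):
  bit 0 = 1: acc = O + (1, 0) = (1, 0)
  bit 1 = 1: acc = (1, 0) + O = (1, 0)

3P = (1, 0)


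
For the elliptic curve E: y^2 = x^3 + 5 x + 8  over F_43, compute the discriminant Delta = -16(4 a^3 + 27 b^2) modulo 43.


4 a^3 + 27 b^2 = 4*5^3 + 27*8^2 = 500 + 1728 = 2228
Delta = -16 * (2228) = -35648
Delta mod 43 = 42

Delta = 42 (mod 43)


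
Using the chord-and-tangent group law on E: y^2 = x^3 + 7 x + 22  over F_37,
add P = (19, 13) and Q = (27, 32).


P != Q, so use the chord formula.
s = (y2 - y1) / (x2 - x1) = (19) / (8) mod 37 = 7
x3 = s^2 - x1 - x2 mod 37 = 7^2 - 19 - 27 = 3
y3 = s (x1 - x3) - y1 mod 37 = 7 * (19 - 3) - 13 = 25

P + Q = (3, 25)


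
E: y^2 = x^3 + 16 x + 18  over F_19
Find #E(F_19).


For each x in F_19, count y with y^2 = x^3 + 16 x + 18 mod 19:
  x = 1: RHS = 16, y in [4, 15]  -> 2 point(s)
  x = 2: RHS = 1, y in [1, 18]  -> 2 point(s)
  x = 3: RHS = 17, y in [6, 13]  -> 2 point(s)
  x = 6: RHS = 7, y in [8, 11]  -> 2 point(s)
  x = 7: RHS = 17, y in [6, 13]  -> 2 point(s)
  x = 9: RHS = 17, y in [6, 13]  -> 2 point(s)
  x = 10: RHS = 0, y in [0]  -> 1 point(s)
  x = 11: RHS = 5, y in [9, 10]  -> 2 point(s)
  x = 12: RHS = 0, y in [0]  -> 1 point(s)
  x = 15: RHS = 4, y in [2, 17]  -> 2 point(s)
  x = 16: RHS = 0, y in [0]  -> 1 point(s)
  x = 17: RHS = 16, y in [4, 15]  -> 2 point(s)
  x = 18: RHS = 1, y in [1, 18]  -> 2 point(s)
Affine points: 23. Add the point at infinity: total = 24.

#E(F_19) = 24


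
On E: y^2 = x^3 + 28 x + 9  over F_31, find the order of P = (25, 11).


Compute successive multiples of P until we hit O:
  1P = (25, 11)
  2P = (0, 28)
  3P = (8, 1)
  4P = (8, 30)
  5P = (0, 3)
  6P = (25, 20)
  7P = O

ord(P) = 7


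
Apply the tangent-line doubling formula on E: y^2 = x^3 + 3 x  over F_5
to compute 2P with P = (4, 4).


Doubling: s = (3 x1^2 + a) / (2 y1)
s = (3*4^2 + 3) / (2*4) mod 5 = 2
x3 = s^2 - 2 x1 mod 5 = 2^2 - 2*4 = 1
y3 = s (x1 - x3) - y1 mod 5 = 2 * (4 - 1) - 4 = 2

2P = (1, 2)


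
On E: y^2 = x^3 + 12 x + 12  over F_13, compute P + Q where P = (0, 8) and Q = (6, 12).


P != Q, so use the chord formula.
s = (y2 - y1) / (x2 - x1) = (4) / (6) mod 13 = 5
x3 = s^2 - x1 - x2 mod 13 = 5^2 - 0 - 6 = 6
y3 = s (x1 - x3) - y1 mod 13 = 5 * (0 - 6) - 8 = 1

P + Q = (6, 1)


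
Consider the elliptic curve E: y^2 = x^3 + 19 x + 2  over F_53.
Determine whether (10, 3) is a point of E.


Check whether y^2 = x^3 + 19 x + 2 (mod 53) for (x, y) = (10, 3).
LHS: y^2 = 3^2 mod 53 = 9
RHS: x^3 + 19 x + 2 = 10^3 + 19*10 + 2 mod 53 = 26
LHS != RHS

No, not on the curve


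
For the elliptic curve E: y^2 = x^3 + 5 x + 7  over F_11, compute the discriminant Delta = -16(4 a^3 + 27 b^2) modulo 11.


4 a^3 + 27 b^2 = 4*5^3 + 27*7^2 = 500 + 1323 = 1823
Delta = -16 * (1823) = -29168
Delta mod 11 = 4

Delta = 4 (mod 11)


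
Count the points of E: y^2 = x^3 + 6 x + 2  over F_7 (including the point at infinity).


For each x in F_7, count y with y^2 = x^3 + 6 x + 2 mod 7:
  x = 0: RHS = 2, y in [3, 4]  -> 2 point(s)
  x = 1: RHS = 2, y in [3, 4]  -> 2 point(s)
  x = 2: RHS = 1, y in [1, 6]  -> 2 point(s)
  x = 6: RHS = 2, y in [3, 4]  -> 2 point(s)
Affine points: 8. Add the point at infinity: total = 9.

#E(F_7) = 9


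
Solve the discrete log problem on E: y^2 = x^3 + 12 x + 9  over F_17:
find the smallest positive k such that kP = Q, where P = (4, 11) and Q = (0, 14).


Enumerate multiples of P until we hit Q = (0, 14):
  1P = (4, 11)
  2P = (0, 3)
  3P = (0, 14)
Match found at i = 3.

k = 3


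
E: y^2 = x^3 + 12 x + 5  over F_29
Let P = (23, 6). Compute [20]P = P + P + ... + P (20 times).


k = 20 = 10100_2 (binary, LSB first: 00101)
Double-and-add from P = (23, 6):
  bit 0 = 0: acc unchanged = O
  bit 1 = 0: acc unchanged = O
  bit 2 = 1: acc = O + (21, 8) = (21, 8)
  bit 3 = 0: acc unchanged = (21, 8)
  bit 4 = 1: acc = (21, 8) + (13, 26) = (20, 26)

20P = (20, 26)


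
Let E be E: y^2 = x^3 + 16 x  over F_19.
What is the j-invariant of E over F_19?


Delta = -16(4 a^3 + 27 b^2) mod 19 = 18
-1728 * (4 a)^3 = -1728 * (4*16)^3 mod 19 = 1
j = 1 * 18^(-1) mod 19 = 18

j = 18 (mod 19)


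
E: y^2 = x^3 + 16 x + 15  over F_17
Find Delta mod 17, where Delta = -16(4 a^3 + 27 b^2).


4 a^3 + 27 b^2 = 4*16^3 + 27*15^2 = 16384 + 6075 = 22459
Delta = -16 * (22459) = -359344
Delta mod 17 = 2

Delta = 2 (mod 17)


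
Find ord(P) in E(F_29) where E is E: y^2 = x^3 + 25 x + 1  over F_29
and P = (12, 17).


Compute successive multiples of P until we hit O:
  1P = (12, 17)
  2P = (0, 1)
  3P = (22, 18)
  4P = (4, 7)
  5P = (20, 2)
  6P = (20, 27)
  7P = (4, 22)
  8P = (22, 11)
  ... (continuing to 11P)
  11P = O

ord(P) = 11


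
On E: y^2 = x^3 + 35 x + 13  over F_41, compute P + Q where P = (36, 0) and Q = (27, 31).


P != Q, so use the chord formula.
s = (y2 - y1) / (x2 - x1) = (31) / (32) mod 41 = 33
x3 = s^2 - x1 - x2 mod 41 = 33^2 - 36 - 27 = 1
y3 = s (x1 - x3) - y1 mod 41 = 33 * (36 - 1) - 0 = 7

P + Q = (1, 7)


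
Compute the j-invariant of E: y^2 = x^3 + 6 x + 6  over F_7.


Delta = -16(4 a^3 + 27 b^2) mod 7 = 3
-1728 * (4 a)^3 = -1728 * (4*6)^3 mod 7 = 6
j = 6 * 3^(-1) mod 7 = 2

j = 2 (mod 7)


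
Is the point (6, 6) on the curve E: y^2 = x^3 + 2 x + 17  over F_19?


Check whether y^2 = x^3 + 2 x + 17 (mod 19) for (x, y) = (6, 6).
LHS: y^2 = 6^2 mod 19 = 17
RHS: x^3 + 2 x + 17 = 6^3 + 2*6 + 17 mod 19 = 17
LHS = RHS

Yes, on the curve


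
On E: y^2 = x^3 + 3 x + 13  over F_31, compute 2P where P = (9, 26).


Doubling: s = (3 x1^2 + a) / (2 y1)
s = (3*9^2 + 3) / (2*26) mod 31 = 25
x3 = s^2 - 2 x1 mod 31 = 25^2 - 2*9 = 18
y3 = s (x1 - x3) - y1 mod 31 = 25 * (9 - 18) - 26 = 28

2P = (18, 28)


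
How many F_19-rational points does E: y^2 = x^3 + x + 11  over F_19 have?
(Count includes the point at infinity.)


For each x in F_19, count y with y^2 = x^3 + 1 x + 11 mod 19:
  x = 0: RHS = 11, y in [7, 12]  -> 2 point(s)
  x = 6: RHS = 5, y in [9, 10]  -> 2 point(s)
  x = 7: RHS = 0, y in [0]  -> 1 point(s)
  x = 11: RHS = 4, y in [2, 17]  -> 2 point(s)
  x = 13: RHS = 17, y in [6, 13]  -> 2 point(s)
  x = 15: RHS = 0, y in [0]  -> 1 point(s)
  x = 16: RHS = 0, y in [0]  -> 1 point(s)
  x = 17: RHS = 1, y in [1, 18]  -> 2 point(s)
  x = 18: RHS = 9, y in [3, 16]  -> 2 point(s)
Affine points: 15. Add the point at infinity: total = 16.

#E(F_19) = 16


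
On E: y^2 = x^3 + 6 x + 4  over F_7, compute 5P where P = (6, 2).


k = 5 = 101_2 (binary, LSB first: 101)
Double-and-add from P = (6, 2):
  bit 0 = 1: acc = O + (6, 2) = (6, 2)
  bit 1 = 0: acc unchanged = (6, 2)
  bit 2 = 1: acc = (6, 2) + (0, 5) = (3, 0)

5P = (3, 0)


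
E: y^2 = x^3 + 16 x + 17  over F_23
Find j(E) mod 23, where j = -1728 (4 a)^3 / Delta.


Delta = -16(4 a^3 + 27 b^2) mod 23 = 6
-1728 * (4 a)^3 = -1728 * (4*16)^3 mod 23 = 7
j = 7 * 6^(-1) mod 23 = 5

j = 5 (mod 23)


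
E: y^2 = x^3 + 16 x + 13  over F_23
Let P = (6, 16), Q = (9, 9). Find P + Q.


P != Q, so use the chord formula.
s = (y2 - y1) / (x2 - x1) = (16) / (3) mod 23 = 13
x3 = s^2 - x1 - x2 mod 23 = 13^2 - 6 - 9 = 16
y3 = s (x1 - x3) - y1 mod 23 = 13 * (6 - 16) - 16 = 15

P + Q = (16, 15)


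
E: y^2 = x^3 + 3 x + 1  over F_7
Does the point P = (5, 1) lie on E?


Check whether y^2 = x^3 + 3 x + 1 (mod 7) for (x, y) = (5, 1).
LHS: y^2 = 1^2 mod 7 = 1
RHS: x^3 + 3 x + 1 = 5^3 + 3*5 + 1 mod 7 = 1
LHS = RHS

Yes, on the curve


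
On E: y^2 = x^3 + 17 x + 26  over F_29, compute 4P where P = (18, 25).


k = 4 = 100_2 (binary, LSB first: 001)
Double-and-add from P = (18, 25):
  bit 0 = 0: acc unchanged = O
  bit 1 = 0: acc unchanged = O
  bit 2 = 1: acc = O + (7, 13) = (7, 13)

4P = (7, 13)


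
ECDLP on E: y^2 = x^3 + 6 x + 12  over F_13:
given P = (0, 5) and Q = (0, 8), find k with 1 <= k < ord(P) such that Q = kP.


Enumerate multiples of P until we hit Q = (0, 8):
  1P = (0, 5)
  2P = (4, 3)
  3P = (6, 11)
  4P = (8, 0)
  5P = (6, 2)
  6P = (4, 10)
  7P = (0, 8)
Match found at i = 7.

k = 7


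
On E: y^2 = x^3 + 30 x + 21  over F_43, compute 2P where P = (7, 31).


Doubling: s = (3 x1^2 + a) / (2 y1)
s = (3*7^2 + 30) / (2*31) mod 43 = 41
x3 = s^2 - 2 x1 mod 43 = 41^2 - 2*7 = 33
y3 = s (x1 - x3) - y1 mod 43 = 41 * (7 - 33) - 31 = 21

2P = (33, 21)


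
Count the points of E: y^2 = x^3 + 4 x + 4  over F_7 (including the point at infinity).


For each x in F_7, count y with y^2 = x^3 + 4 x + 4 mod 7:
  x = 0: RHS = 4, y in [2, 5]  -> 2 point(s)
  x = 1: RHS = 2, y in [3, 4]  -> 2 point(s)
  x = 3: RHS = 1, y in [1, 6]  -> 2 point(s)
  x = 4: RHS = 0, y in [0]  -> 1 point(s)
  x = 5: RHS = 2, y in [3, 4]  -> 2 point(s)
Affine points: 9. Add the point at infinity: total = 10.

#E(F_7) = 10


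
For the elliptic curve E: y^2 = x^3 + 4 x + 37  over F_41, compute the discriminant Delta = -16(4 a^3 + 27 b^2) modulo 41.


4 a^3 + 27 b^2 = 4*4^3 + 27*37^2 = 256 + 36963 = 37219
Delta = -16 * (37219) = -595504
Delta mod 41 = 21

Delta = 21 (mod 41)


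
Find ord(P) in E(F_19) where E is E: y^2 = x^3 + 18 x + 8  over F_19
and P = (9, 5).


Compute successive multiples of P until we hit O:
  1P = (9, 5)
  2P = (6, 3)
  3P = (15, 10)
  4P = (11, 6)
  5P = (4, 7)
  6P = (13, 8)
  7P = (13, 11)
  8P = (4, 12)
  ... (continuing to 13P)
  13P = O

ord(P) = 13


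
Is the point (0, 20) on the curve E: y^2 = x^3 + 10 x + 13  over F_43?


Check whether y^2 = x^3 + 10 x + 13 (mod 43) for (x, y) = (0, 20).
LHS: y^2 = 20^2 mod 43 = 13
RHS: x^3 + 10 x + 13 = 0^3 + 10*0 + 13 mod 43 = 13
LHS = RHS

Yes, on the curve


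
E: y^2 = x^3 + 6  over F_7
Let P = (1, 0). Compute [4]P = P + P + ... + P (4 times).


k = 4 = 100_2 (binary, LSB first: 001)
Double-and-add from P = (1, 0):
  bit 0 = 0: acc unchanged = O
  bit 1 = 0: acc unchanged = O
  bit 2 = 1: acc = O + O = O

4P = O


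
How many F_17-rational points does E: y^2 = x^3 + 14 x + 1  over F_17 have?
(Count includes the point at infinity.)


For each x in F_17, count y with y^2 = x^3 + 14 x + 1 mod 17:
  x = 0: RHS = 1, y in [1, 16]  -> 2 point(s)
  x = 1: RHS = 16, y in [4, 13]  -> 2 point(s)
  x = 3: RHS = 2, y in [6, 11]  -> 2 point(s)
  x = 4: RHS = 2, y in [6, 11]  -> 2 point(s)
  x = 5: RHS = 9, y in [3, 14]  -> 2 point(s)
  x = 7: RHS = 0, y in [0]  -> 1 point(s)
  x = 8: RHS = 13, y in [8, 9]  -> 2 point(s)
  x = 10: RHS = 2, y in [6, 11]  -> 2 point(s)
  x = 13: RHS = 0, y in [0]  -> 1 point(s)
  x = 14: RHS = 0, y in [0]  -> 1 point(s)
  x = 15: RHS = 16, y in [4, 13]  -> 2 point(s)
Affine points: 19. Add the point at infinity: total = 20.

#E(F_17) = 20


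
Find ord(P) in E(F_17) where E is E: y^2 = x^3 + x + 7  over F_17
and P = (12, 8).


Compute successive multiples of P until we hit O:
  1P = (12, 8)
  2P = (6, 12)
  3P = (7, 0)
  4P = (6, 5)
  5P = (12, 9)
  6P = O

ord(P) = 6


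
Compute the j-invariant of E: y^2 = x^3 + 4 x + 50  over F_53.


Delta = -16(4 a^3 + 27 b^2) mod 53 = 19
-1728 * (4 a)^3 = -1728 * (4*4)^3 mod 53 = 50
j = 50 * 19^(-1) mod 53 = 11

j = 11 (mod 53)


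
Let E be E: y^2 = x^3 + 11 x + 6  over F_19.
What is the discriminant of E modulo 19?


4 a^3 + 27 b^2 = 4*11^3 + 27*6^2 = 5324 + 972 = 6296
Delta = -16 * (6296) = -100736
Delta mod 19 = 2

Delta = 2 (mod 19)


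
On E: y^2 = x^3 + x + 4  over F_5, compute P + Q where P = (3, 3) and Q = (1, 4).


P != Q, so use the chord formula.
s = (y2 - y1) / (x2 - x1) = (1) / (3) mod 5 = 2
x3 = s^2 - x1 - x2 mod 5 = 2^2 - 3 - 1 = 0
y3 = s (x1 - x3) - y1 mod 5 = 2 * (3 - 0) - 3 = 3

P + Q = (0, 3)


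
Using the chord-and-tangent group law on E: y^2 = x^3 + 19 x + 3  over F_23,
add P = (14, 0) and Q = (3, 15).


P != Q, so use the chord formula.
s = (y2 - y1) / (x2 - x1) = (15) / (12) mod 23 = 7
x3 = s^2 - x1 - x2 mod 23 = 7^2 - 14 - 3 = 9
y3 = s (x1 - x3) - y1 mod 23 = 7 * (14 - 9) - 0 = 12

P + Q = (9, 12)


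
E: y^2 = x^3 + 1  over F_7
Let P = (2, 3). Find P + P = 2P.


Doubling: s = (3 x1^2 + a) / (2 y1)
s = (3*2^2 + 0) / (2*3) mod 7 = 2
x3 = s^2 - 2 x1 mod 7 = 2^2 - 2*2 = 0
y3 = s (x1 - x3) - y1 mod 7 = 2 * (2 - 0) - 3 = 1

2P = (0, 1)


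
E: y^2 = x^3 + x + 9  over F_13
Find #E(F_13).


For each x in F_13, count y with y^2 = x^3 + 1 x + 9 mod 13:
  x = 0: RHS = 9, y in [3, 10]  -> 2 point(s)
  x = 3: RHS = 0, y in [0]  -> 1 point(s)
  x = 4: RHS = 12, y in [5, 8]  -> 2 point(s)
  x = 5: RHS = 9, y in [3, 10]  -> 2 point(s)
  x = 6: RHS = 10, y in [6, 7]  -> 2 point(s)
  x = 8: RHS = 9, y in [3, 10]  -> 2 point(s)
  x = 11: RHS = 12, y in [5, 8]  -> 2 point(s)
Affine points: 13. Add the point at infinity: total = 14.

#E(F_13) = 14


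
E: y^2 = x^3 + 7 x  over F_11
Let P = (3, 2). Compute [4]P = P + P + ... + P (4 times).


k = 4 = 100_2 (binary, LSB first: 001)
Double-and-add from P = (3, 2):
  bit 0 = 0: acc unchanged = O
  bit 1 = 0: acc unchanged = O
  bit 2 = 1: acc = O + (3, 2) = (3, 2)

4P = (3, 2)


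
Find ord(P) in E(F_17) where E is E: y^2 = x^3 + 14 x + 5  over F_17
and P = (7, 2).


Compute successive multiples of P until we hit O:
  1P = (7, 2)
  2P = (7, 15)
  3P = O

ord(P) = 3


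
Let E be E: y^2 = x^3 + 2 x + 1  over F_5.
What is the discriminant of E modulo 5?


4 a^3 + 27 b^2 = 4*2^3 + 27*1^2 = 32 + 27 = 59
Delta = -16 * (59) = -944
Delta mod 5 = 1

Delta = 1 (mod 5)


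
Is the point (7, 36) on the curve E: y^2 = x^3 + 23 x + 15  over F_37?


Check whether y^2 = x^3 + 23 x + 15 (mod 37) for (x, y) = (7, 36).
LHS: y^2 = 36^2 mod 37 = 1
RHS: x^3 + 23 x + 15 = 7^3 + 23*7 + 15 mod 37 = 1
LHS = RHS

Yes, on the curve


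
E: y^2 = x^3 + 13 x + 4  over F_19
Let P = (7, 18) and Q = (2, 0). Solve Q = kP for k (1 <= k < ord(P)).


Enumerate multiples of P until we hit Q = (2, 0):
  1P = (7, 18)
  2P = (2, 0)
Match found at i = 2.

k = 2


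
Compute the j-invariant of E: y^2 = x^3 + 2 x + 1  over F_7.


Delta = -16(4 a^3 + 27 b^2) mod 7 = 1
-1728 * (4 a)^3 = -1728 * (4*2)^3 mod 7 = 1
j = 1 * 1^(-1) mod 7 = 1

j = 1 (mod 7)


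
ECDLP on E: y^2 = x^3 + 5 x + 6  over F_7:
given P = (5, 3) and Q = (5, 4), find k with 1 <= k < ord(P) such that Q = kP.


Enumerate multiples of P until we hit Q = (5, 4):
  1P = (5, 3)
  2P = (6, 0)
  3P = (5, 4)
Match found at i = 3.

k = 3


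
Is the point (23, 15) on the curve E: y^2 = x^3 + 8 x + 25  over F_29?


Check whether y^2 = x^3 + 8 x + 25 (mod 29) for (x, y) = (23, 15).
LHS: y^2 = 15^2 mod 29 = 22
RHS: x^3 + 8 x + 25 = 23^3 + 8*23 + 25 mod 29 = 22
LHS = RHS

Yes, on the curve


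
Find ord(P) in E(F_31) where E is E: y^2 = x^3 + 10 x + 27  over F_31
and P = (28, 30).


Compute successive multiples of P until we hit O:
  1P = (28, 30)
  2P = (15, 24)
  3P = (26, 21)
  4P = (5, 27)
  5P = (18, 5)
  6P = (30, 27)
  7P = (14, 11)
  8P = (22, 18)
  ... (continuing to 29P)
  29P = O

ord(P) = 29


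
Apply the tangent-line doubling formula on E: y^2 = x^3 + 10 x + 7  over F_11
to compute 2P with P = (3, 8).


Doubling: s = (3 x1^2 + a) / (2 y1)
s = (3*3^2 + 10) / (2*8) mod 11 = 3
x3 = s^2 - 2 x1 mod 11 = 3^2 - 2*3 = 3
y3 = s (x1 - x3) - y1 mod 11 = 3 * (3 - 3) - 8 = 3

2P = (3, 3)


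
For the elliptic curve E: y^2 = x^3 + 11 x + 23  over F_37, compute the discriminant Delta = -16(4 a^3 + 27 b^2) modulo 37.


4 a^3 + 27 b^2 = 4*11^3 + 27*23^2 = 5324 + 14283 = 19607
Delta = -16 * (19607) = -313712
Delta mod 37 = 11

Delta = 11 (mod 37)


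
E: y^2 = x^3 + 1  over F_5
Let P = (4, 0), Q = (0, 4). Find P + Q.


P != Q, so use the chord formula.
s = (y2 - y1) / (x2 - x1) = (4) / (1) mod 5 = 4
x3 = s^2 - x1 - x2 mod 5 = 4^2 - 4 - 0 = 2
y3 = s (x1 - x3) - y1 mod 5 = 4 * (4 - 2) - 0 = 3

P + Q = (2, 3)


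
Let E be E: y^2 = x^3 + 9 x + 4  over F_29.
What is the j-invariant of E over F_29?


Delta = -16(4 a^3 + 27 b^2) mod 29 = 24
-1728 * (4 a)^3 = -1728 * (4*9)^3 mod 29 = 27
j = 27 * 24^(-1) mod 29 = 12

j = 12 (mod 29)


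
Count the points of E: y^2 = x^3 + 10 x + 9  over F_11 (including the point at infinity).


For each x in F_11, count y with y^2 = x^3 + 10 x + 9 mod 11:
  x = 0: RHS = 9, y in [3, 8]  -> 2 point(s)
  x = 1: RHS = 9, y in [3, 8]  -> 2 point(s)
  x = 2: RHS = 4, y in [2, 9]  -> 2 point(s)
  x = 3: RHS = 0, y in [0]  -> 1 point(s)
  x = 4: RHS = 3, y in [5, 6]  -> 2 point(s)
  x = 7: RHS = 4, y in [2, 9]  -> 2 point(s)
  x = 9: RHS = 3, y in [5, 6]  -> 2 point(s)
  x = 10: RHS = 9, y in [3, 8]  -> 2 point(s)
Affine points: 15. Add the point at infinity: total = 16.

#E(F_11) = 16


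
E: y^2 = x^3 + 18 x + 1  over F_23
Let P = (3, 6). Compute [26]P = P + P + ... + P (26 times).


k = 26 = 11010_2 (binary, LSB first: 01011)
Double-and-add from P = (3, 6):
  bit 0 = 0: acc unchanged = O
  bit 1 = 1: acc = O + (21, 7) = (21, 7)
  bit 2 = 0: acc unchanged = (21, 7)
  bit 3 = 1: acc = (21, 7) + (15, 14) = (12, 17)
  bit 4 = 1: acc = (12, 17) + (9, 8) = (11, 9)

26P = (11, 9)


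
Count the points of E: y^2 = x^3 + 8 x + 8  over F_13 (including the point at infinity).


For each x in F_13, count y with y^2 = x^3 + 8 x + 8 mod 13:
  x = 1: RHS = 4, y in [2, 11]  -> 2 point(s)
  x = 4: RHS = 0, y in [0]  -> 1 point(s)
  x = 5: RHS = 4, y in [2, 11]  -> 2 point(s)
  x = 6: RHS = 12, y in [5, 8]  -> 2 point(s)
  x = 7: RHS = 4, y in [2, 11]  -> 2 point(s)
  x = 8: RHS = 12, y in [5, 8]  -> 2 point(s)
  x = 9: RHS = 3, y in [4, 9]  -> 2 point(s)
  x = 10: RHS = 9, y in [3, 10]  -> 2 point(s)
  x = 11: RHS = 10, y in [6, 7]  -> 2 point(s)
  x = 12: RHS = 12, y in [5, 8]  -> 2 point(s)
Affine points: 19. Add the point at infinity: total = 20.

#E(F_13) = 20


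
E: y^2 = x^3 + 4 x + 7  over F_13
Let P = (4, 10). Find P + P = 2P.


Doubling: s = (3 x1^2 + a) / (2 y1)
s = (3*4^2 + 4) / (2*10) mod 13 = 0
x3 = s^2 - 2 x1 mod 13 = 0^2 - 2*4 = 5
y3 = s (x1 - x3) - y1 mod 13 = 0 * (4 - 5) - 10 = 3

2P = (5, 3)


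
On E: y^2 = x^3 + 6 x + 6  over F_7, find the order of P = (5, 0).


Compute successive multiples of P until we hit O:
  1P = (5, 0)
  2P = O

ord(P) = 2


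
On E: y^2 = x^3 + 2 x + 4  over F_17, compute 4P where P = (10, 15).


k = 4 = 100_2 (binary, LSB first: 001)
Double-and-add from P = (10, 15):
  bit 0 = 0: acc unchanged = O
  bit 1 = 0: acc unchanged = O
  bit 2 = 1: acc = O + (0, 2) = (0, 2)

4P = (0, 2)


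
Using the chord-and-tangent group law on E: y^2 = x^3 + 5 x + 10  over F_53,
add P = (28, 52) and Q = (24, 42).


P != Q, so use the chord formula.
s = (y2 - y1) / (x2 - x1) = (43) / (49) mod 53 = 29
x3 = s^2 - x1 - x2 mod 53 = 29^2 - 28 - 24 = 47
y3 = s (x1 - x3) - y1 mod 53 = 29 * (28 - 47) - 52 = 33

P + Q = (47, 33)


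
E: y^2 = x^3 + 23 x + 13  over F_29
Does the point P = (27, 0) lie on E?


Check whether y^2 = x^3 + 23 x + 13 (mod 29) for (x, y) = (27, 0).
LHS: y^2 = 0^2 mod 29 = 0
RHS: x^3 + 23 x + 13 = 27^3 + 23*27 + 13 mod 29 = 17
LHS != RHS

No, not on the curve


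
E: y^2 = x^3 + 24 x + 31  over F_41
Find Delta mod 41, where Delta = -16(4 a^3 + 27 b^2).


4 a^3 + 27 b^2 = 4*24^3 + 27*31^2 = 55296 + 25947 = 81243
Delta = -16 * (81243) = -1299888
Delta mod 41 = 17

Delta = 17 (mod 41)


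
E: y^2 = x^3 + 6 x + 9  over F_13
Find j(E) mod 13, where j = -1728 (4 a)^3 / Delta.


Delta = -16(4 a^3 + 27 b^2) mod 13 = 12
-1728 * (4 a)^3 = -1728 * (4*6)^3 mod 13 = 5
j = 5 * 12^(-1) mod 13 = 8

j = 8 (mod 13)


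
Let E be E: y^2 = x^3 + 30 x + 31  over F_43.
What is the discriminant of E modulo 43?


4 a^3 + 27 b^2 = 4*30^3 + 27*31^2 = 108000 + 25947 = 133947
Delta = -16 * (133947) = -2143152
Delta mod 43 = 11

Delta = 11 (mod 43)


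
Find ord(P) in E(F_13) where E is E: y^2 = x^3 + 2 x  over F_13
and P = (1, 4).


Compute successive multiples of P until we hit O:
  1P = (1, 4)
  2P = (12, 7)
  3P = (12, 6)
  4P = (1, 9)
  5P = O

ord(P) = 5


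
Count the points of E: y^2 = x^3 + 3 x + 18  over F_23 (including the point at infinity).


For each x in F_23, count y with y^2 = x^3 + 3 x + 18 mod 23:
  x = 0: RHS = 18, y in [8, 15]  -> 2 point(s)
  x = 2: RHS = 9, y in [3, 20]  -> 2 point(s)
  x = 3: RHS = 8, y in [10, 13]  -> 2 point(s)
  x = 4: RHS = 2, y in [5, 18]  -> 2 point(s)
  x = 8: RHS = 2, y in [5, 18]  -> 2 point(s)
  x = 10: RHS = 13, y in [6, 17]  -> 2 point(s)
  x = 11: RHS = 2, y in [5, 18]  -> 2 point(s)
  x = 13: RHS = 0, y in [0]  -> 1 point(s)
  x = 18: RHS = 16, y in [4, 19]  -> 2 point(s)
  x = 21: RHS = 4, y in [2, 21]  -> 2 point(s)
Affine points: 19. Add the point at infinity: total = 20.

#E(F_23) = 20


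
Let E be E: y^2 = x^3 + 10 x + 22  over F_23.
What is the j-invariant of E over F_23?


Delta = -16(4 a^3 + 27 b^2) mod 23 = 14
-1728 * (4 a)^3 = -1728 * (4*10)^3 mod 23 = 4
j = 4 * 14^(-1) mod 23 = 20

j = 20 (mod 23)


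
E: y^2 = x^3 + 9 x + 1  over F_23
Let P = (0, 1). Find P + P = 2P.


Doubling: s = (3 x1^2 + a) / (2 y1)
s = (3*0^2 + 9) / (2*1) mod 23 = 16
x3 = s^2 - 2 x1 mod 23 = 16^2 - 2*0 = 3
y3 = s (x1 - x3) - y1 mod 23 = 16 * (0 - 3) - 1 = 20

2P = (3, 20)


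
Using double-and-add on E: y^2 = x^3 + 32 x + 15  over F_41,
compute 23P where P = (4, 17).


k = 23 = 10111_2 (binary, LSB first: 11101)
Double-and-add from P = (4, 17):
  bit 0 = 1: acc = O + (4, 17) = (4, 17)
  bit 1 = 1: acc = (4, 17) + (13, 39) = (32, 33)
  bit 2 = 1: acc = (32, 33) + (7, 34) = (39, 5)
  bit 3 = 0: acc unchanged = (39, 5)
  bit 4 = 1: acc = (39, 5) + (19, 26) = (25, 9)

23P = (25, 9)


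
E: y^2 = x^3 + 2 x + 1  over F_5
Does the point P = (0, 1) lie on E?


Check whether y^2 = x^3 + 2 x + 1 (mod 5) for (x, y) = (0, 1).
LHS: y^2 = 1^2 mod 5 = 1
RHS: x^3 + 2 x + 1 = 0^3 + 2*0 + 1 mod 5 = 1
LHS = RHS

Yes, on the curve


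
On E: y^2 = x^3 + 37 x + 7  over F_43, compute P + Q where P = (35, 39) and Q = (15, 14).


P != Q, so use the chord formula.
s = (y2 - y1) / (x2 - x1) = (18) / (23) mod 43 = 12
x3 = s^2 - x1 - x2 mod 43 = 12^2 - 35 - 15 = 8
y3 = s (x1 - x3) - y1 mod 43 = 12 * (35 - 8) - 39 = 27

P + Q = (8, 27)


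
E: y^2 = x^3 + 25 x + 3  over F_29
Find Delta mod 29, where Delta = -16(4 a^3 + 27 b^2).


4 a^3 + 27 b^2 = 4*25^3 + 27*3^2 = 62500 + 243 = 62743
Delta = -16 * (62743) = -1003888
Delta mod 29 = 5

Delta = 5 (mod 29)


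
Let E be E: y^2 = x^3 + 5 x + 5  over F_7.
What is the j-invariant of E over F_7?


Delta = -16(4 a^3 + 27 b^2) mod 7 = 2
-1728 * (4 a)^3 = -1728 * (4*5)^3 mod 7 = 6
j = 6 * 2^(-1) mod 7 = 3

j = 3 (mod 7)


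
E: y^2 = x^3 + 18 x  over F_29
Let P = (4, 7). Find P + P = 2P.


Doubling: s = (3 x1^2 + a) / (2 y1)
s = (3*4^2 + 18) / (2*7) mod 29 = 13
x3 = s^2 - 2 x1 mod 29 = 13^2 - 2*4 = 16
y3 = s (x1 - x3) - y1 mod 29 = 13 * (4 - 16) - 7 = 11

2P = (16, 11)


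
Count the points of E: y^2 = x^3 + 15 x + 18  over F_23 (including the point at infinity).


For each x in F_23, count y with y^2 = x^3 + 15 x + 18 mod 23:
  x = 0: RHS = 18, y in [8, 15]  -> 2 point(s)
  x = 4: RHS = 4, y in [2, 21]  -> 2 point(s)
  x = 6: RHS = 2, y in [5, 18]  -> 2 point(s)
  x = 7: RHS = 6, y in [11, 12]  -> 2 point(s)
  x = 8: RHS = 6, y in [11, 12]  -> 2 point(s)
  x = 9: RHS = 8, y in [10, 13]  -> 2 point(s)
  x = 10: RHS = 18, y in [8, 15]  -> 2 point(s)
  x = 13: RHS = 18, y in [8, 15]  -> 2 point(s)
  x = 18: RHS = 2, y in [5, 18]  -> 2 point(s)
  x = 19: RHS = 9, y in [3, 20]  -> 2 point(s)
  x = 21: RHS = 3, y in [7, 16]  -> 2 point(s)
  x = 22: RHS = 2, y in [5, 18]  -> 2 point(s)
Affine points: 24. Add the point at infinity: total = 25.

#E(F_23) = 25


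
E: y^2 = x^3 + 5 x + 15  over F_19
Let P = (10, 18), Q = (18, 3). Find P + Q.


P != Q, so use the chord formula.
s = (y2 - y1) / (x2 - x1) = (4) / (8) mod 19 = 10
x3 = s^2 - x1 - x2 mod 19 = 10^2 - 10 - 18 = 15
y3 = s (x1 - x3) - y1 mod 19 = 10 * (10 - 15) - 18 = 8

P + Q = (15, 8)


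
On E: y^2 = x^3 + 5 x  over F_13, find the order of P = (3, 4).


Compute successive multiples of P until we hit O:
  1P = (3, 4)
  2P = (10, 7)
  3P = (10, 6)
  4P = (3, 9)
  5P = O

ord(P) = 5


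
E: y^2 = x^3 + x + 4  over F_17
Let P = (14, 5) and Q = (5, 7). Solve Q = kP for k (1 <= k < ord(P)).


Enumerate multiples of P until we hit Q = (5, 7):
  1P = (14, 5)
  2P = (5, 10)
  3P = (13, 2)
  4P = (16, 6)
  5P = (0, 2)
  6P = (4, 2)
  7P = (3, 0)
  8P = (4, 15)
  9P = (0, 15)
  10P = (16, 11)
  11P = (13, 15)
  12P = (5, 7)
Match found at i = 12.

k = 12


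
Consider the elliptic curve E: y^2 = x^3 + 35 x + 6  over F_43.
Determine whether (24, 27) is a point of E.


Check whether y^2 = x^3 + 35 x + 6 (mod 43) for (x, y) = (24, 27).
LHS: y^2 = 27^2 mod 43 = 41
RHS: x^3 + 35 x + 6 = 24^3 + 35*24 + 6 mod 43 = 7
LHS != RHS

No, not on the curve


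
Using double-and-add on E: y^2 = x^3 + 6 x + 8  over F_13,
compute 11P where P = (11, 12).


k = 11 = 1011_2 (binary, LSB first: 1101)
Double-and-add from P = (11, 12):
  bit 0 = 1: acc = O + (11, 12) = (11, 12)
  bit 1 = 1: acc = (11, 12) + (7, 4) = (12, 12)
  bit 2 = 0: acc unchanged = (12, 12)
  bit 3 = 1: acc = (12, 12) + (3, 12) = (11, 1)

11P = (11, 1)


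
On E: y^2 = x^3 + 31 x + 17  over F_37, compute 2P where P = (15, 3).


Doubling: s = (3 x1^2 + a) / (2 y1)
s = (3*15^2 + 31) / (2*3) mod 37 = 19
x3 = s^2 - 2 x1 mod 37 = 19^2 - 2*15 = 35
y3 = s (x1 - x3) - y1 mod 37 = 19 * (15 - 35) - 3 = 24

2P = (35, 24)


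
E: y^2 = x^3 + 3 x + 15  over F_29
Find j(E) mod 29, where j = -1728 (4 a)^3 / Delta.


Delta = -16(4 a^3 + 27 b^2) mod 29 = 20
-1728 * (4 a)^3 = -1728 * (4*3)^3 mod 29 = 1
j = 1 * 20^(-1) mod 29 = 16

j = 16 (mod 29)


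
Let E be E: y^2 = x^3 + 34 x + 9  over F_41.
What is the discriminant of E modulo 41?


4 a^3 + 27 b^2 = 4*34^3 + 27*9^2 = 157216 + 2187 = 159403
Delta = -16 * (159403) = -2550448
Delta mod 41 = 39

Delta = 39 (mod 41)


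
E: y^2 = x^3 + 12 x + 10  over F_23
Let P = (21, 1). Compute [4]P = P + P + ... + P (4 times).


k = 4 = 100_2 (binary, LSB first: 001)
Double-and-add from P = (21, 1):
  bit 0 = 0: acc unchanged = O
  bit 1 = 0: acc unchanged = O
  bit 2 = 1: acc = O + (19, 17) = (19, 17)

4P = (19, 17)


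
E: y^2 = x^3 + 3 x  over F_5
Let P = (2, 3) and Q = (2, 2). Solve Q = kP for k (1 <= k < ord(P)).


Enumerate multiples of P until we hit Q = (2, 2):
  1P = (2, 3)
  2P = (1, 2)
  3P = (3, 1)
  4P = (4, 1)
  5P = (0, 0)
  6P = (4, 4)
  7P = (3, 4)
  8P = (1, 3)
  9P = (2, 2)
Match found at i = 9.

k = 9


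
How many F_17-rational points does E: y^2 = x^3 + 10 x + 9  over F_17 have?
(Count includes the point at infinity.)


For each x in F_17, count y with y^2 = x^3 + 10 x + 9 mod 17:
  x = 0: RHS = 9, y in [3, 14]  -> 2 point(s)
  x = 3: RHS = 15, y in [7, 10]  -> 2 point(s)
  x = 6: RHS = 13, y in [8, 9]  -> 2 point(s)
  x = 10: RHS = 4, y in [2, 15]  -> 2 point(s)
  x = 12: RHS = 4, y in [2, 15]  -> 2 point(s)
  x = 15: RHS = 15, y in [7, 10]  -> 2 point(s)
  x = 16: RHS = 15, y in [7, 10]  -> 2 point(s)
Affine points: 14. Add the point at infinity: total = 15.

#E(F_17) = 15


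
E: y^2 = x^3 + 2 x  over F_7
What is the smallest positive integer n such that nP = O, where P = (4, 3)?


Compute successive multiples of P until we hit O:
  1P = (4, 3)
  2P = (0, 0)
  3P = (4, 4)
  4P = O

ord(P) = 4


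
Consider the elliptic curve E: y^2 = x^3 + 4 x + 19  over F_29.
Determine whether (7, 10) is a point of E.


Check whether y^2 = x^3 + 4 x + 19 (mod 29) for (x, y) = (7, 10).
LHS: y^2 = 10^2 mod 29 = 13
RHS: x^3 + 4 x + 19 = 7^3 + 4*7 + 19 mod 29 = 13
LHS = RHS

Yes, on the curve


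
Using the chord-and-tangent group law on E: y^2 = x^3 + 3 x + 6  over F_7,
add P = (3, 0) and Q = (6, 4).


P != Q, so use the chord formula.
s = (y2 - y1) / (x2 - x1) = (4) / (3) mod 7 = 6
x3 = s^2 - x1 - x2 mod 7 = 6^2 - 3 - 6 = 6
y3 = s (x1 - x3) - y1 mod 7 = 6 * (3 - 6) - 0 = 3

P + Q = (6, 3)


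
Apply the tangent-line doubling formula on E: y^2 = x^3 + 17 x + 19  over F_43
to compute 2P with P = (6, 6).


Doubling: s = (3 x1^2 + a) / (2 y1)
s = (3*6^2 + 17) / (2*6) mod 43 = 14
x3 = s^2 - 2 x1 mod 43 = 14^2 - 2*6 = 12
y3 = s (x1 - x3) - y1 mod 43 = 14 * (6 - 12) - 6 = 39

2P = (12, 39)


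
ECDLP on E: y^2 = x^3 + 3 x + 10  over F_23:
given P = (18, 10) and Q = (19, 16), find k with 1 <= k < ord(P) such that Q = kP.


Enumerate multiples of P until we hit Q = (19, 16):
  1P = (18, 10)
  2P = (19, 16)
Match found at i = 2.

k = 2


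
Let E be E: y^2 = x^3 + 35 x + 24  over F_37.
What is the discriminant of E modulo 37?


4 a^3 + 27 b^2 = 4*35^3 + 27*24^2 = 171500 + 15552 = 187052
Delta = -16 * (187052) = -2992832
Delta mod 37 = 24

Delta = 24 (mod 37)


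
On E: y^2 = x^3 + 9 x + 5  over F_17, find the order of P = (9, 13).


Compute successive multiples of P until we hit O:
  1P = (9, 13)
  2P = (1, 7)
  3P = (15, 8)
  4P = (14, 11)
  5P = (3, 5)
  6P = (3, 12)
  7P = (14, 6)
  8P = (15, 9)
  ... (continuing to 11P)
  11P = O

ord(P) = 11


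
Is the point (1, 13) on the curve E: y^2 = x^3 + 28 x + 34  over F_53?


Check whether y^2 = x^3 + 28 x + 34 (mod 53) for (x, y) = (1, 13).
LHS: y^2 = 13^2 mod 53 = 10
RHS: x^3 + 28 x + 34 = 1^3 + 28*1 + 34 mod 53 = 10
LHS = RHS

Yes, on the curve


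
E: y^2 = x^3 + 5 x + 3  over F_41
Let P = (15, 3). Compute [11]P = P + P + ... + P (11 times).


k = 11 = 1011_2 (binary, LSB first: 1101)
Double-and-add from P = (15, 3):
  bit 0 = 1: acc = O + (15, 3) = (15, 3)
  bit 1 = 1: acc = (15, 3) + (27, 31) = (9, 11)
  bit 2 = 0: acc unchanged = (9, 11)
  bit 3 = 1: acc = (9, 11) + (3, 2) = (21, 12)

11P = (21, 12)


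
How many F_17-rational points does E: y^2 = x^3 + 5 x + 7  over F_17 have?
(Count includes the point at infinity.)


For each x in F_17, count y with y^2 = x^3 + 5 x + 7 mod 17:
  x = 1: RHS = 13, y in [8, 9]  -> 2 point(s)
  x = 2: RHS = 8, y in [5, 12]  -> 2 point(s)
  x = 3: RHS = 15, y in [7, 10]  -> 2 point(s)
  x = 5: RHS = 4, y in [2, 15]  -> 2 point(s)
  x = 6: RHS = 15, y in [7, 10]  -> 2 point(s)
  x = 8: RHS = 15, y in [7, 10]  -> 2 point(s)
  x = 9: RHS = 16, y in [4, 13]  -> 2 point(s)
  x = 11: RHS = 16, y in [4, 13]  -> 2 point(s)
  x = 13: RHS = 8, y in [5, 12]  -> 2 point(s)
  x = 14: RHS = 16, y in [4, 13]  -> 2 point(s)
  x = 16: RHS = 1, y in [1, 16]  -> 2 point(s)
Affine points: 22. Add the point at infinity: total = 23.

#E(F_17) = 23


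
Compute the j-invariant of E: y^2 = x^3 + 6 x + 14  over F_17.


Delta = -16(4 a^3 + 27 b^2) mod 17 = 2
-1728 * (4 a)^3 = -1728 * (4*6)^3 mod 17 = 1
j = 1 * 2^(-1) mod 17 = 9

j = 9 (mod 17)


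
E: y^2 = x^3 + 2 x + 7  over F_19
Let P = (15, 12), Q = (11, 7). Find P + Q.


P != Q, so use the chord formula.
s = (y2 - y1) / (x2 - x1) = (14) / (15) mod 19 = 6
x3 = s^2 - x1 - x2 mod 19 = 6^2 - 15 - 11 = 10
y3 = s (x1 - x3) - y1 mod 19 = 6 * (15 - 10) - 12 = 18

P + Q = (10, 18)


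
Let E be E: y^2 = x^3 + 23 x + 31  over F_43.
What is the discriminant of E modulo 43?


4 a^3 + 27 b^2 = 4*23^3 + 27*31^2 = 48668 + 25947 = 74615
Delta = -16 * (74615) = -1193840
Delta mod 43 = 12

Delta = 12 (mod 43)


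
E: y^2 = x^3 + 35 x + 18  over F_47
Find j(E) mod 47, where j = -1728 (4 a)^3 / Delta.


Delta = -16(4 a^3 + 27 b^2) mod 47 = 46
-1728 * (4 a)^3 = -1728 * (4*35)^3 mod 47 = 36
j = 36 * 46^(-1) mod 47 = 11

j = 11 (mod 47)


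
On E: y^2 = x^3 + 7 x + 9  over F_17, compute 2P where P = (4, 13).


Doubling: s = (3 x1^2 + a) / (2 y1)
s = (3*4^2 + 7) / (2*13) mod 17 = 8
x3 = s^2 - 2 x1 mod 17 = 8^2 - 2*4 = 5
y3 = s (x1 - x3) - y1 mod 17 = 8 * (4 - 5) - 13 = 13

2P = (5, 13)


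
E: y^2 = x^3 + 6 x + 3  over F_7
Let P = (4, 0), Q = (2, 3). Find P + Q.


P != Q, so use the chord formula.
s = (y2 - y1) / (x2 - x1) = (3) / (5) mod 7 = 2
x3 = s^2 - x1 - x2 mod 7 = 2^2 - 4 - 2 = 5
y3 = s (x1 - x3) - y1 mod 7 = 2 * (4 - 5) - 0 = 5

P + Q = (5, 5)


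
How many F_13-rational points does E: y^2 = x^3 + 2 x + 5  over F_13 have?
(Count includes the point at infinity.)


For each x in F_13, count y with y^2 = x^3 + 2 x + 5 mod 13:
  x = 2: RHS = 4, y in [2, 11]  -> 2 point(s)
  x = 3: RHS = 12, y in [5, 8]  -> 2 point(s)
  x = 4: RHS = 12, y in [5, 8]  -> 2 point(s)
  x = 5: RHS = 10, y in [6, 7]  -> 2 point(s)
  x = 6: RHS = 12, y in [5, 8]  -> 2 point(s)
  x = 8: RHS = 0, y in [0]  -> 1 point(s)
Affine points: 11. Add the point at infinity: total = 12.

#E(F_13) = 12


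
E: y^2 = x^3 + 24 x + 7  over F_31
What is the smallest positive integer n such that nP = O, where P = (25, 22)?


Compute successive multiples of P until we hit O:
  1P = (25, 22)
  2P = (21, 21)
  3P = (18, 3)
  4P = (27, 8)
  5P = (28, 30)
  6P = (23, 4)
  7P = (2, 30)
  8P = (5, 29)
  ... (continuing to 31P)
  31P = O

ord(P) = 31


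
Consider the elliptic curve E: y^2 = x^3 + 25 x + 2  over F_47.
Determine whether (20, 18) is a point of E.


Check whether y^2 = x^3 + 25 x + 2 (mod 47) for (x, y) = (20, 18).
LHS: y^2 = 18^2 mod 47 = 42
RHS: x^3 + 25 x + 2 = 20^3 + 25*20 + 2 mod 47 = 42
LHS = RHS

Yes, on the curve


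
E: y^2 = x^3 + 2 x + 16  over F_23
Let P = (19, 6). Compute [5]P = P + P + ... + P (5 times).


k = 5 = 101_2 (binary, LSB first: 101)
Double-and-add from P = (19, 6):
  bit 0 = 1: acc = O + (19, 6) = (19, 6)
  bit 1 = 0: acc unchanged = (19, 6)
  bit 2 = 1: acc = (19, 6) + (20, 12) = (20, 11)

5P = (20, 11)


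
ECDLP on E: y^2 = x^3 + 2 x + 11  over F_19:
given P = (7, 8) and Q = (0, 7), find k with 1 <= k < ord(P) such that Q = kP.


Enumerate multiples of P until we hit Q = (0, 7):
  1P = (7, 8)
  2P = (6, 12)
  3P = (3, 14)
  4P = (16, 15)
  5P = (2, 17)
  6P = (14, 16)
  7P = (9, 6)
  8P = (4, 8)
  9P = (8, 11)
  10P = (13, 12)
  11P = (10, 9)
  12P = (0, 7)
Match found at i = 12.

k = 12


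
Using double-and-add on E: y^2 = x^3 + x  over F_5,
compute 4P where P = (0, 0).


k = 4 = 100_2 (binary, LSB first: 001)
Double-and-add from P = (0, 0):
  bit 0 = 0: acc unchanged = O
  bit 1 = 0: acc unchanged = O
  bit 2 = 1: acc = O + O = O

4P = O


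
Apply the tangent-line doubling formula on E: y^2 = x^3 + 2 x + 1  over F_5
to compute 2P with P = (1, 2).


Doubling: s = (3 x1^2 + a) / (2 y1)
s = (3*1^2 + 2) / (2*2) mod 5 = 0
x3 = s^2 - 2 x1 mod 5 = 0^2 - 2*1 = 3
y3 = s (x1 - x3) - y1 mod 5 = 0 * (1 - 3) - 2 = 3

2P = (3, 3)


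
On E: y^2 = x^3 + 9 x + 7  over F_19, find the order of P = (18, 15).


Compute successive multiples of P until we hit O:
  1P = (18, 15)
  2P = (9, 0)
  3P = (18, 4)
  4P = O

ord(P) = 4


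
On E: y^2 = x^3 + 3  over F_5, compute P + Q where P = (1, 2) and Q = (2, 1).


P != Q, so use the chord formula.
s = (y2 - y1) / (x2 - x1) = (4) / (1) mod 5 = 4
x3 = s^2 - x1 - x2 mod 5 = 4^2 - 1 - 2 = 3
y3 = s (x1 - x3) - y1 mod 5 = 4 * (1 - 3) - 2 = 0

P + Q = (3, 0)


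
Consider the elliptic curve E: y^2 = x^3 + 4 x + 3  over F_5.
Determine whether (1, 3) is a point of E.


Check whether y^2 = x^3 + 4 x + 3 (mod 5) for (x, y) = (1, 3).
LHS: y^2 = 3^2 mod 5 = 4
RHS: x^3 + 4 x + 3 = 1^3 + 4*1 + 3 mod 5 = 3
LHS != RHS

No, not on the curve


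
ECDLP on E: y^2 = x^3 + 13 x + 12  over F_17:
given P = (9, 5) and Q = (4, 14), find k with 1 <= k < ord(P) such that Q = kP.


Enumerate multiples of P until we hit Q = (4, 14):
  1P = (9, 5)
  2P = (7, 2)
  3P = (16, 10)
  4P = (5, 10)
  5P = (12, 3)
  6P = (4, 3)
  7P = (13, 7)
  8P = (8, 4)
  9P = (1, 3)
  10P = (6, 0)
  11P = (1, 14)
  12P = (8, 13)
  13P = (13, 10)
  14P = (4, 14)
Match found at i = 14.

k = 14


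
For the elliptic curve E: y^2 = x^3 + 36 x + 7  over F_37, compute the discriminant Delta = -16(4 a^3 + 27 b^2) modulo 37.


4 a^3 + 27 b^2 = 4*36^3 + 27*7^2 = 186624 + 1323 = 187947
Delta = -16 * (187947) = -3007152
Delta mod 37 = 23

Delta = 23 (mod 37)
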